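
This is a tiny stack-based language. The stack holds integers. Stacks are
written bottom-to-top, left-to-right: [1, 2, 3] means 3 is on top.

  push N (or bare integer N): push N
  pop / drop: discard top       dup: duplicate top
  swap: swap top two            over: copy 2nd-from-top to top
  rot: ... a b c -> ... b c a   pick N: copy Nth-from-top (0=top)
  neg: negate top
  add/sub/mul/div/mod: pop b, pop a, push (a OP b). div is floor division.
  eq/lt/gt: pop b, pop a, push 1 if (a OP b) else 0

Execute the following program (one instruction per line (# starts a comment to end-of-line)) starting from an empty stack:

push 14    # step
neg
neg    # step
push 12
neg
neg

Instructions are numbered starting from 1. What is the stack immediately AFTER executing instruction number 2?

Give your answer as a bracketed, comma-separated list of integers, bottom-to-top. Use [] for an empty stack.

Step 1 ('push 14'): [14]
Step 2 ('neg'): [-14]

Answer: [-14]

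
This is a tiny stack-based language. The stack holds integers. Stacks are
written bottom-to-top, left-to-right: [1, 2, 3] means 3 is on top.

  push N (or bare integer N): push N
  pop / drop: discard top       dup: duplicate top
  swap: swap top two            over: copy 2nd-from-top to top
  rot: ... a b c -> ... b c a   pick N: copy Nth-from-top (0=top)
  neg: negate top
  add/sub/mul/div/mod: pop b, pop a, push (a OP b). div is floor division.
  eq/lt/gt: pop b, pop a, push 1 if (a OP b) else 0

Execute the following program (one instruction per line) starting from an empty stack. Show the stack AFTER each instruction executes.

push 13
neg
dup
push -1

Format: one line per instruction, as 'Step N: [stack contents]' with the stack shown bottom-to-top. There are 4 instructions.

Step 1: [13]
Step 2: [-13]
Step 3: [-13, -13]
Step 4: [-13, -13, -1]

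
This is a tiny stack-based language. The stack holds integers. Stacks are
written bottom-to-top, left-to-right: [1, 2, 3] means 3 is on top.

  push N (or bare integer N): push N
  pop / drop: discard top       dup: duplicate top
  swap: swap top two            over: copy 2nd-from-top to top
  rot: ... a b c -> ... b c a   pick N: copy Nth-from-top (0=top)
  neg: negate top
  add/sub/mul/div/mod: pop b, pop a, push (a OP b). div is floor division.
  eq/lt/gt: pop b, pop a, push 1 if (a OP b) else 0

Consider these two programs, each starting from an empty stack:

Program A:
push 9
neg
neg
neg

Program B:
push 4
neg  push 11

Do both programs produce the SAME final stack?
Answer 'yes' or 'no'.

Program A trace:
  After 'push 9': [9]
  After 'neg': [-9]
  After 'neg': [9]
  After 'neg': [-9]
Program A final stack: [-9]

Program B trace:
  After 'push 4': [4]
  After 'neg': [-4]
  After 'push 11': [-4, 11]
Program B final stack: [-4, 11]
Same: no

Answer: no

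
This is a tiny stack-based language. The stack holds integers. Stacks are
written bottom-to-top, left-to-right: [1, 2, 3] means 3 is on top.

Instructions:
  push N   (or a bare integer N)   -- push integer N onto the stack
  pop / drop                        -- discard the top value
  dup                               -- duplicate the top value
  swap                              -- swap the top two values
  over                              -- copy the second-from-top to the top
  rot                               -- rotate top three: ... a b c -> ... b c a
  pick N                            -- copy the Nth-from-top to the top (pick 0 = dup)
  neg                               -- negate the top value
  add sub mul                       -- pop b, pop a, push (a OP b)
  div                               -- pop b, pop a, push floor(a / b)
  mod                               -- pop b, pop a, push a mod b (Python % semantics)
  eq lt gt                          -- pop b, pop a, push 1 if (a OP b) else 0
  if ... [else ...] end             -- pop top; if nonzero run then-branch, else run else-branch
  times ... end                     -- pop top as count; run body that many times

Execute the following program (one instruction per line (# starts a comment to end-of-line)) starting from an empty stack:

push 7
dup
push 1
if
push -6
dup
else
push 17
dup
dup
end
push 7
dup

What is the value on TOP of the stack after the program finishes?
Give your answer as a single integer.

After 'push 7': [7]
After 'dup': [7, 7]
After 'push 1': [7, 7, 1]
After 'if': [7, 7]
After 'push -6': [7, 7, -6]
After 'dup': [7, 7, -6, -6]
After 'push 7': [7, 7, -6, -6, 7]
After 'dup': [7, 7, -6, -6, 7, 7]

Answer: 7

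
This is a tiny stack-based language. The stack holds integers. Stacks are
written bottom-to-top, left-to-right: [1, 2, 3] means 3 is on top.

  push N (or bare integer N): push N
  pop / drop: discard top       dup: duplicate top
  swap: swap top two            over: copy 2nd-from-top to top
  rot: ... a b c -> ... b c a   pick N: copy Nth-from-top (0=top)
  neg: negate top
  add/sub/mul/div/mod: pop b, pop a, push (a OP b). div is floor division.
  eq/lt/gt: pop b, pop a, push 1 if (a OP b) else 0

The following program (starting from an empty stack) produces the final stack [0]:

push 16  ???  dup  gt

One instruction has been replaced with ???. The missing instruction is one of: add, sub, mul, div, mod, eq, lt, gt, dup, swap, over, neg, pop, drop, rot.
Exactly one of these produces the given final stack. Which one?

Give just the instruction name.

Stack before ???: [16]
Stack after ???:  [-16]
The instruction that transforms [16] -> [-16] is: neg

Answer: neg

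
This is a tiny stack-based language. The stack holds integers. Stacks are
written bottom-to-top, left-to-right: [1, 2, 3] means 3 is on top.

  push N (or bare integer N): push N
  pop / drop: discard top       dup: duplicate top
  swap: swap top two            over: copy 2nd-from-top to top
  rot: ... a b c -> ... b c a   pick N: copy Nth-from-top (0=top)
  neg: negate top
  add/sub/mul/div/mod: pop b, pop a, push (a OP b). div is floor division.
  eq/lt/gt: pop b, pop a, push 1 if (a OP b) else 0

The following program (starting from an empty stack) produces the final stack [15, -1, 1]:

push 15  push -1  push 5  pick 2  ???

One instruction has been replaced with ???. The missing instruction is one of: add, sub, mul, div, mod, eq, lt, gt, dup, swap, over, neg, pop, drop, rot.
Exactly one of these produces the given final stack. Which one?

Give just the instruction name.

Answer: lt

Derivation:
Stack before ???: [15, -1, 5, 15]
Stack after ???:  [15, -1, 1]
The instruction that transforms [15, -1, 5, 15] -> [15, -1, 1] is: lt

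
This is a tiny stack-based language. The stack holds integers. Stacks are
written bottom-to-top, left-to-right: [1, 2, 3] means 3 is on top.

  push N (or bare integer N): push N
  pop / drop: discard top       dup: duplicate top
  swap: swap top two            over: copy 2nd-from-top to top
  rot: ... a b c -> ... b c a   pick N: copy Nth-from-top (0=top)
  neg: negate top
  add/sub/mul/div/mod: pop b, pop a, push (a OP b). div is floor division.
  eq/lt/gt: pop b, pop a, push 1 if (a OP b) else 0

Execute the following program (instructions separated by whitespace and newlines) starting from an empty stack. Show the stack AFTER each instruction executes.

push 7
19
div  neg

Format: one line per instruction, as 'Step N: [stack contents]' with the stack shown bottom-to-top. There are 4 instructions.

Step 1: [7]
Step 2: [7, 19]
Step 3: [0]
Step 4: [0]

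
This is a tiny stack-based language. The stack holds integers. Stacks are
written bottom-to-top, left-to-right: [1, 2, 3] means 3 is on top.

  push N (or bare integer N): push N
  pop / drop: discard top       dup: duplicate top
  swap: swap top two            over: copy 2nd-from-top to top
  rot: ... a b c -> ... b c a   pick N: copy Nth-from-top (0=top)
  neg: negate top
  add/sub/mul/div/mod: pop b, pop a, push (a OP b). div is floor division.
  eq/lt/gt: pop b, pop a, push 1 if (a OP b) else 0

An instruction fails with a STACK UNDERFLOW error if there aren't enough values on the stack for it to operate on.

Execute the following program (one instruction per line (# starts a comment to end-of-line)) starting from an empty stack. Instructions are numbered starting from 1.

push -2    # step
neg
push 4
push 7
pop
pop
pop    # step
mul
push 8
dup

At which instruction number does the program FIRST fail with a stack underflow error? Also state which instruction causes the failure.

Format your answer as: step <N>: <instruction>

Answer: step 8: mul

Derivation:
Step 1 ('push -2'): stack = [-2], depth = 1
Step 2 ('neg'): stack = [2], depth = 1
Step 3 ('push 4'): stack = [2, 4], depth = 2
Step 4 ('push 7'): stack = [2, 4, 7], depth = 3
Step 5 ('pop'): stack = [2, 4], depth = 2
Step 6 ('pop'): stack = [2], depth = 1
Step 7 ('pop'): stack = [], depth = 0
Step 8 ('mul'): needs 2 value(s) but depth is 0 — STACK UNDERFLOW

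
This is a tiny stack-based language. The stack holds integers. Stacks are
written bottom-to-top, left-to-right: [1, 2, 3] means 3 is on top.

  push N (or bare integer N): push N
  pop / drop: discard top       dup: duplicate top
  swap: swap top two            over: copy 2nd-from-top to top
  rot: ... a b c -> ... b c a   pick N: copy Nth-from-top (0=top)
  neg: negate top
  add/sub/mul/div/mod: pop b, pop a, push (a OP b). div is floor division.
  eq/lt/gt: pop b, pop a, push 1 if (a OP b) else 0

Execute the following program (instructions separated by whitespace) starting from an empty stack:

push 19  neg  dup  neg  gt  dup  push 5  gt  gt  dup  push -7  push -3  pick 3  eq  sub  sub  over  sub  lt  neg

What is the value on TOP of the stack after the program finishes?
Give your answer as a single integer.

Answer: -1

Derivation:
After 'push 19': [19]
After 'neg': [-19]
After 'dup': [-19, -19]
After 'neg': [-19, 19]
After 'gt': [0]
After 'dup': [0, 0]
After 'push 5': [0, 0, 5]
After 'gt': [0, 0]
After 'gt': [0]
After 'dup': [0, 0]
After 'push -7': [0, 0, -7]
After 'push -3': [0, 0, -7, -3]
After 'pick 3': [0, 0, -7, -3, 0]
After 'eq': [0, 0, -7, 0]
After 'sub': [0, 0, -7]
After 'sub': [0, 7]
After 'over': [0, 7, 0]
After 'sub': [0, 7]
After 'lt': [1]
After 'neg': [-1]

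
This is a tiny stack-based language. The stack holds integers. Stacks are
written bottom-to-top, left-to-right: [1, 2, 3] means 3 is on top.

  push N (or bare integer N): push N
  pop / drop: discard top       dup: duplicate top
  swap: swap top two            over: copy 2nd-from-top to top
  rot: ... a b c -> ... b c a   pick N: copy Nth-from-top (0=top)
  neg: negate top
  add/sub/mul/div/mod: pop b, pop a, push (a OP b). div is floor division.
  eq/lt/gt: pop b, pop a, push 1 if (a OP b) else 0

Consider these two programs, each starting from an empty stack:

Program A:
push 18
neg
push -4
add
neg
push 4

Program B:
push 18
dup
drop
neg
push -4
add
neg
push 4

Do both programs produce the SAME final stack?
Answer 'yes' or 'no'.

Program A trace:
  After 'push 18': [18]
  After 'neg': [-18]
  After 'push -4': [-18, -4]
  After 'add': [-22]
  After 'neg': [22]
  After 'push 4': [22, 4]
Program A final stack: [22, 4]

Program B trace:
  After 'push 18': [18]
  After 'dup': [18, 18]
  After 'drop': [18]
  After 'neg': [-18]
  After 'push -4': [-18, -4]
  After 'add': [-22]
  After 'neg': [22]
  After 'push 4': [22, 4]
Program B final stack: [22, 4]
Same: yes

Answer: yes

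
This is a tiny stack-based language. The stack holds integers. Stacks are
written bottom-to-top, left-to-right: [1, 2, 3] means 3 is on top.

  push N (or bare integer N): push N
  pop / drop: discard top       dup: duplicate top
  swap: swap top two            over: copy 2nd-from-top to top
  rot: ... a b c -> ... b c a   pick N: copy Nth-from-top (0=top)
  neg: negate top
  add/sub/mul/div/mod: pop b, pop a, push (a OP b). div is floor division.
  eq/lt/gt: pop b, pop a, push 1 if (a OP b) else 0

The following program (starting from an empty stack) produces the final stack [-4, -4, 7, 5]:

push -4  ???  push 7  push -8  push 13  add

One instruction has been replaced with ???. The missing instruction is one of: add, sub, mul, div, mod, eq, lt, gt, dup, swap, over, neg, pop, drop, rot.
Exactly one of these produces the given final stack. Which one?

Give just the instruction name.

Stack before ???: [-4]
Stack after ???:  [-4, -4]
The instruction that transforms [-4] -> [-4, -4] is: dup

Answer: dup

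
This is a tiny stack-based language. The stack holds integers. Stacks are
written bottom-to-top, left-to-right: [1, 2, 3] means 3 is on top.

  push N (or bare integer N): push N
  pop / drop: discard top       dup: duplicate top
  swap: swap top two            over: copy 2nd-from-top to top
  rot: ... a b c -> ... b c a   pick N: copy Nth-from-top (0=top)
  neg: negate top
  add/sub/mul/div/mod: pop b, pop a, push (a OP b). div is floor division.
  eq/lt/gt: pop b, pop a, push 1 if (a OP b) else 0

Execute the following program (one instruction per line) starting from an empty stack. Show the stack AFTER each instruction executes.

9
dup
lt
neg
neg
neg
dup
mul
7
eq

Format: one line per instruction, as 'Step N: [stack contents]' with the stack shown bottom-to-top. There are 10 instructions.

Step 1: [9]
Step 2: [9, 9]
Step 3: [0]
Step 4: [0]
Step 5: [0]
Step 6: [0]
Step 7: [0, 0]
Step 8: [0]
Step 9: [0, 7]
Step 10: [0]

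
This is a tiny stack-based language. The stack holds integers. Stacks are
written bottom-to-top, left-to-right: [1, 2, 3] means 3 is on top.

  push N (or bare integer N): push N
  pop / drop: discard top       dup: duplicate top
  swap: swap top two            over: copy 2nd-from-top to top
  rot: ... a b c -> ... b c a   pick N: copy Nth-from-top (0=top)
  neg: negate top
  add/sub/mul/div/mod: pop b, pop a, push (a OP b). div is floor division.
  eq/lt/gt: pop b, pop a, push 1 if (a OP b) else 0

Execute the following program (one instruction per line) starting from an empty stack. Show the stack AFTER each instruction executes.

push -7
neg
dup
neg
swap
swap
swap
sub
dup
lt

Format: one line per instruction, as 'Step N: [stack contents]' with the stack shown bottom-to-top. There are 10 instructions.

Step 1: [-7]
Step 2: [7]
Step 3: [7, 7]
Step 4: [7, -7]
Step 5: [-7, 7]
Step 6: [7, -7]
Step 7: [-7, 7]
Step 8: [-14]
Step 9: [-14, -14]
Step 10: [0]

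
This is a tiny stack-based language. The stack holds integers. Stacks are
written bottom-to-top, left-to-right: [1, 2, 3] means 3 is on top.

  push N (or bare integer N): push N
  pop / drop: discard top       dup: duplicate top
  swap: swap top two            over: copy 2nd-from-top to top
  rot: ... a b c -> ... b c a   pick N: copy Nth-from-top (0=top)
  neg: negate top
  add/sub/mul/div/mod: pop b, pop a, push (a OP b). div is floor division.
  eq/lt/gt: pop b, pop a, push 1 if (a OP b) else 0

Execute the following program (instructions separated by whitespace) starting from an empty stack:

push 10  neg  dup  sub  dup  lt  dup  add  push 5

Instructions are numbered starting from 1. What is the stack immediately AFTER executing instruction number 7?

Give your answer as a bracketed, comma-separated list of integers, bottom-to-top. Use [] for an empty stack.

Answer: [0, 0]

Derivation:
Step 1 ('push 10'): [10]
Step 2 ('neg'): [-10]
Step 3 ('dup'): [-10, -10]
Step 4 ('sub'): [0]
Step 5 ('dup'): [0, 0]
Step 6 ('lt'): [0]
Step 7 ('dup'): [0, 0]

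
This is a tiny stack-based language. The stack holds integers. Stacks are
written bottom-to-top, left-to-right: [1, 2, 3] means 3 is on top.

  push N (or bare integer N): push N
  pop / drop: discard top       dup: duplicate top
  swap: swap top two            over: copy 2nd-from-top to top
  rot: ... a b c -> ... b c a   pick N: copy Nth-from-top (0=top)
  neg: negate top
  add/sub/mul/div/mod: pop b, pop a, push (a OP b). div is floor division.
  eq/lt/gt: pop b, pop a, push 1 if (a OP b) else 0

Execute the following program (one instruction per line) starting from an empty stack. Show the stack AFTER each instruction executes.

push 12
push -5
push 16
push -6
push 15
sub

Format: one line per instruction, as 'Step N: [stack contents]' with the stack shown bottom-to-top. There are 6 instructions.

Step 1: [12]
Step 2: [12, -5]
Step 3: [12, -5, 16]
Step 4: [12, -5, 16, -6]
Step 5: [12, -5, 16, -6, 15]
Step 6: [12, -5, 16, -21]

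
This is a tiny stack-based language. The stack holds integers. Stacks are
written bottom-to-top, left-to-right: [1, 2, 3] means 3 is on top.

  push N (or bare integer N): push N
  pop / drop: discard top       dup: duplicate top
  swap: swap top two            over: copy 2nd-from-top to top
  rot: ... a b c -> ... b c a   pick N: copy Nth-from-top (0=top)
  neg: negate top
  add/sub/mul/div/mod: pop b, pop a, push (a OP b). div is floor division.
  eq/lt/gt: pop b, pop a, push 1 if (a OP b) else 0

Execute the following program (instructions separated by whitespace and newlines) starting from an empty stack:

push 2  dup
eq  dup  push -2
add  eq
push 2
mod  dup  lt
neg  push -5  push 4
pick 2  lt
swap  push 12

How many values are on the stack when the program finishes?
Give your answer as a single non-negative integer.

After 'push 2': stack = [2] (depth 1)
After 'dup': stack = [2, 2] (depth 2)
After 'eq': stack = [1] (depth 1)
After 'dup': stack = [1, 1] (depth 2)
After 'push -2': stack = [1, 1, -2] (depth 3)
After 'add': stack = [1, -1] (depth 2)
After 'eq': stack = [0] (depth 1)
After 'push 2': stack = [0, 2] (depth 2)
After 'mod': stack = [0] (depth 1)
After 'dup': stack = [0, 0] (depth 2)
After 'lt': stack = [0] (depth 1)
After 'neg': stack = [0] (depth 1)
After 'push -5': stack = [0, -5] (depth 2)
After 'push 4': stack = [0, -5, 4] (depth 3)
After 'pick 2': stack = [0, -5, 4, 0] (depth 4)
After 'lt': stack = [0, -5, 0] (depth 3)
After 'swap': stack = [0, 0, -5] (depth 3)
After 'push 12': stack = [0, 0, -5, 12] (depth 4)

Answer: 4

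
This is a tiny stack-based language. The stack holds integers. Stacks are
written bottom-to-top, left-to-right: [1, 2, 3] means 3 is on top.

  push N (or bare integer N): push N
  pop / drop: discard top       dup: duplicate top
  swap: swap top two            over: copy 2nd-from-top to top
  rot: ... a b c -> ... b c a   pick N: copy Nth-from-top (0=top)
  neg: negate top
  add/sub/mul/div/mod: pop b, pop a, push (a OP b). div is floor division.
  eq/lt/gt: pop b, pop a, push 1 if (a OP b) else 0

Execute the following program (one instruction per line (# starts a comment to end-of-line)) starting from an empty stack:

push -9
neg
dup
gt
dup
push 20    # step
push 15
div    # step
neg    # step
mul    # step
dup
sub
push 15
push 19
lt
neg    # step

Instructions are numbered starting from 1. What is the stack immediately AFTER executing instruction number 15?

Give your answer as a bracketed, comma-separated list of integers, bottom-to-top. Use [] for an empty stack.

Step 1 ('push -9'): [-9]
Step 2 ('neg'): [9]
Step 3 ('dup'): [9, 9]
Step 4 ('gt'): [0]
Step 5 ('dup'): [0, 0]
Step 6 ('push 20'): [0, 0, 20]
Step 7 ('push 15'): [0, 0, 20, 15]
Step 8 ('div'): [0, 0, 1]
Step 9 ('neg'): [0, 0, -1]
Step 10 ('mul'): [0, 0]
Step 11 ('dup'): [0, 0, 0]
Step 12 ('sub'): [0, 0]
Step 13 ('push 15'): [0, 0, 15]
Step 14 ('push 19'): [0, 0, 15, 19]
Step 15 ('lt'): [0, 0, 1]

Answer: [0, 0, 1]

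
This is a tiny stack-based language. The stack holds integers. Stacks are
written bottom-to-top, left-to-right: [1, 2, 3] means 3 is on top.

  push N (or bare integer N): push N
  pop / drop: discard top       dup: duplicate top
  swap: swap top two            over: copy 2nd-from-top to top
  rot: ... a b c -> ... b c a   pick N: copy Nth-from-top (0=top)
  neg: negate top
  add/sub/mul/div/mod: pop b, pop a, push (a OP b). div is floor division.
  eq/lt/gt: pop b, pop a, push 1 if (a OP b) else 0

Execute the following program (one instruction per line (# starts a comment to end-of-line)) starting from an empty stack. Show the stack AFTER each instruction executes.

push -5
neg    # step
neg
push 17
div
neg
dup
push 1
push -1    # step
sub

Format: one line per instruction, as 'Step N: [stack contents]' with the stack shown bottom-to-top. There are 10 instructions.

Step 1: [-5]
Step 2: [5]
Step 3: [-5]
Step 4: [-5, 17]
Step 5: [-1]
Step 6: [1]
Step 7: [1, 1]
Step 8: [1, 1, 1]
Step 9: [1, 1, 1, -1]
Step 10: [1, 1, 2]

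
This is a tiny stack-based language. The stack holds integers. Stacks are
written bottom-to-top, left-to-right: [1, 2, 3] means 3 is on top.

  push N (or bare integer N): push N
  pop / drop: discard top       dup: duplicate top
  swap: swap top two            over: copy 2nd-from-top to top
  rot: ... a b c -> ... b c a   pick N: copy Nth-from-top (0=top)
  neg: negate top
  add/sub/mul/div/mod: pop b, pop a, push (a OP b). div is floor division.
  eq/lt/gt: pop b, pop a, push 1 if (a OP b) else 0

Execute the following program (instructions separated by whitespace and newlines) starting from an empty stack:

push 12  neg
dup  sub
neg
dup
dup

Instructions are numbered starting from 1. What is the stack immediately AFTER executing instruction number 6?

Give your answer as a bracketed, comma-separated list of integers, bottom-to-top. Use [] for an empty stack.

Answer: [0, 0]

Derivation:
Step 1 ('push 12'): [12]
Step 2 ('neg'): [-12]
Step 3 ('dup'): [-12, -12]
Step 4 ('sub'): [0]
Step 5 ('neg'): [0]
Step 6 ('dup'): [0, 0]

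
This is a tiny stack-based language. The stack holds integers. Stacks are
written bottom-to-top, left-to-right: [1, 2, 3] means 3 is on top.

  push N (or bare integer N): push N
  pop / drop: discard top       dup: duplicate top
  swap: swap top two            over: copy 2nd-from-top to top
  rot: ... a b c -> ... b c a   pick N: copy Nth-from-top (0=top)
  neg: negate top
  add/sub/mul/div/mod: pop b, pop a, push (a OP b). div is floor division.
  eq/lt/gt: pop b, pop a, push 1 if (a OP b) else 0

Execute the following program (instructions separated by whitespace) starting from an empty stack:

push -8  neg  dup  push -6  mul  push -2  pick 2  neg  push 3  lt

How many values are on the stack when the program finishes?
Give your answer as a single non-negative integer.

Answer: 4

Derivation:
After 'push -8': stack = [-8] (depth 1)
After 'neg': stack = [8] (depth 1)
After 'dup': stack = [8, 8] (depth 2)
After 'push -6': stack = [8, 8, -6] (depth 3)
After 'mul': stack = [8, -48] (depth 2)
After 'push -2': stack = [8, -48, -2] (depth 3)
After 'pick 2': stack = [8, -48, -2, 8] (depth 4)
After 'neg': stack = [8, -48, -2, -8] (depth 4)
After 'push 3': stack = [8, -48, -2, -8, 3] (depth 5)
After 'lt': stack = [8, -48, -2, 1] (depth 4)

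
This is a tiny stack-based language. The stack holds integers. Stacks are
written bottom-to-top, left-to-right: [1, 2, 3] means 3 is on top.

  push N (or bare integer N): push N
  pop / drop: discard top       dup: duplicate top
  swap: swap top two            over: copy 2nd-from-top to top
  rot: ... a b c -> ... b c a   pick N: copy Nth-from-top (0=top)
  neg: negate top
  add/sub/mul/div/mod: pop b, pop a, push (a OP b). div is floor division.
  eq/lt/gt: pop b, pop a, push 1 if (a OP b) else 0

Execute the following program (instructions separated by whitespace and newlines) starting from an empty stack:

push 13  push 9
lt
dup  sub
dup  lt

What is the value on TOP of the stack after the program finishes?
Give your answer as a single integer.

After 'push 13': [13]
After 'push 9': [13, 9]
After 'lt': [0]
After 'dup': [0, 0]
After 'sub': [0]
After 'dup': [0, 0]
After 'lt': [0]

Answer: 0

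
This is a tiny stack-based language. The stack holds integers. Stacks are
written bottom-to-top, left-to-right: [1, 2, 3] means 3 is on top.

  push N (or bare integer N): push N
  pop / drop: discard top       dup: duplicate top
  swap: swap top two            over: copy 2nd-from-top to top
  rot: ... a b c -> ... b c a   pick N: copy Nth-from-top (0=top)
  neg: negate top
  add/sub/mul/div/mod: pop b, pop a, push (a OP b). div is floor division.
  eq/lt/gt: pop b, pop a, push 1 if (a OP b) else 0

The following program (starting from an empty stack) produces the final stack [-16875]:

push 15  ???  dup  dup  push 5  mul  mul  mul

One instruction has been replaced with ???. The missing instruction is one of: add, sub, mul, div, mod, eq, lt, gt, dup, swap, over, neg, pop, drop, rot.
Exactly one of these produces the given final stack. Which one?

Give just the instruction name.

Stack before ???: [15]
Stack after ???:  [-15]
The instruction that transforms [15] -> [-15] is: neg

Answer: neg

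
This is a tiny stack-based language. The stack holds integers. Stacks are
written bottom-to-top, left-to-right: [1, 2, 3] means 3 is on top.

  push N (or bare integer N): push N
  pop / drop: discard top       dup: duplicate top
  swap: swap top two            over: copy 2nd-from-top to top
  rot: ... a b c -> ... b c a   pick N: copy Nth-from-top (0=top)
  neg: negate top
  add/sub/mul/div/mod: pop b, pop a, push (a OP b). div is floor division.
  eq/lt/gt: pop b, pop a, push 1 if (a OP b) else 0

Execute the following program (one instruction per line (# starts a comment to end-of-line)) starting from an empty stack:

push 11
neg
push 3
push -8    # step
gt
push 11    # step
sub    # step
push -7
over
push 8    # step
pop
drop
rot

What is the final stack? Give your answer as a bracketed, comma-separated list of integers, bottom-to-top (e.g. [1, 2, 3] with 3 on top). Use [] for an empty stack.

After 'push 11': [11]
After 'neg': [-11]
After 'push 3': [-11, 3]
After 'push -8': [-11, 3, -8]
After 'gt': [-11, 1]
After 'push 11': [-11, 1, 11]
After 'sub': [-11, -10]
After 'push -7': [-11, -10, -7]
After 'over': [-11, -10, -7, -10]
After 'push 8': [-11, -10, -7, -10, 8]
After 'pop': [-11, -10, -7, -10]
After 'drop': [-11, -10, -7]
After 'rot': [-10, -7, -11]

Answer: [-10, -7, -11]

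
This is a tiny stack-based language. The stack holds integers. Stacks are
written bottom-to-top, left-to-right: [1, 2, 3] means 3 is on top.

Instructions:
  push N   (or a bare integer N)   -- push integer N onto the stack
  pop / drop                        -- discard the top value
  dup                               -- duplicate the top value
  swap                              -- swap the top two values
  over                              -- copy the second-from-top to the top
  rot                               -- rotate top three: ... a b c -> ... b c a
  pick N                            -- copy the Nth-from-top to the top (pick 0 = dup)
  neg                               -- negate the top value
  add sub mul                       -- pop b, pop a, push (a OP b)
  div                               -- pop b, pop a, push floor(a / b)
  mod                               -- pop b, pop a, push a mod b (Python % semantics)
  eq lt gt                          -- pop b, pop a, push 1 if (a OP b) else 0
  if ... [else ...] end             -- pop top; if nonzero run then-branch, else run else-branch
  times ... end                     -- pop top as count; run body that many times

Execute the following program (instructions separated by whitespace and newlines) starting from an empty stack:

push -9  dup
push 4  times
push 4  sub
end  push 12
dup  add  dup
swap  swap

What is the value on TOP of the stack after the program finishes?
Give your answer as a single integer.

After 'push -9': [-9]
After 'dup': [-9, -9]
After 'push 4': [-9, -9, 4]
After 'times': [-9, -9]
After 'push 4': [-9, -9, 4]
After 'sub': [-9, -13]
After 'push 4': [-9, -13, 4]
After 'sub': [-9, -17]
After 'push 4': [-9, -17, 4]
After 'sub': [-9, -21]
After 'push 4': [-9, -21, 4]
After 'sub': [-9, -25]
After 'push 12': [-9, -25, 12]
After 'dup': [-9, -25, 12, 12]
After 'add': [-9, -25, 24]
After 'dup': [-9, -25, 24, 24]
After 'swap': [-9, -25, 24, 24]
After 'swap': [-9, -25, 24, 24]

Answer: 24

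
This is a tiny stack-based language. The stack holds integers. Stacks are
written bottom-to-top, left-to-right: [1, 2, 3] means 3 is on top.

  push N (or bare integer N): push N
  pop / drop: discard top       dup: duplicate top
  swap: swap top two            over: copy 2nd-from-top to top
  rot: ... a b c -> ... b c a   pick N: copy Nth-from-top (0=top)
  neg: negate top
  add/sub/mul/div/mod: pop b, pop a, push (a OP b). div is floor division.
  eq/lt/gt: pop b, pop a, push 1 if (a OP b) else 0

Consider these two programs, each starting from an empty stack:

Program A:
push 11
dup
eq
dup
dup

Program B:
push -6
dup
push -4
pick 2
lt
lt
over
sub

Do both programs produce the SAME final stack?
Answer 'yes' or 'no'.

Answer: no

Derivation:
Program A trace:
  After 'push 11': [11]
  After 'dup': [11, 11]
  After 'eq': [1]
  After 'dup': [1, 1]
  After 'dup': [1, 1, 1]
Program A final stack: [1, 1, 1]

Program B trace:
  After 'push -6': [-6]
  After 'dup': [-6, -6]
  After 'push -4': [-6, -6, -4]
  After 'pick 2': [-6, -6, -4, -6]
  After 'lt': [-6, -6, 0]
  After 'lt': [-6, 1]
  After 'over': [-6, 1, -6]
  After 'sub': [-6, 7]
Program B final stack: [-6, 7]
Same: no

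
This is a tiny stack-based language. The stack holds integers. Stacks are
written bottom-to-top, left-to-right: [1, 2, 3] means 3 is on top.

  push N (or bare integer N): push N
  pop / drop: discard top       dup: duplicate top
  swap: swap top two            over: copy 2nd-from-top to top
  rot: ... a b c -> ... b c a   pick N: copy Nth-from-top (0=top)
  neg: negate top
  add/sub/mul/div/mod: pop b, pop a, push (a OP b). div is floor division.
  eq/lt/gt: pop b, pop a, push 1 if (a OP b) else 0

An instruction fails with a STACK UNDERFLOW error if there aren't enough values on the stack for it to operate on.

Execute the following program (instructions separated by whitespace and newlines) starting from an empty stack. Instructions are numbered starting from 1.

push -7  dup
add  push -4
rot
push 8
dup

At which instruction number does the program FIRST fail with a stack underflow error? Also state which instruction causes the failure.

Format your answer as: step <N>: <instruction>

Answer: step 5: rot

Derivation:
Step 1 ('push -7'): stack = [-7], depth = 1
Step 2 ('dup'): stack = [-7, -7], depth = 2
Step 3 ('add'): stack = [-14], depth = 1
Step 4 ('push -4'): stack = [-14, -4], depth = 2
Step 5 ('rot'): needs 3 value(s) but depth is 2 — STACK UNDERFLOW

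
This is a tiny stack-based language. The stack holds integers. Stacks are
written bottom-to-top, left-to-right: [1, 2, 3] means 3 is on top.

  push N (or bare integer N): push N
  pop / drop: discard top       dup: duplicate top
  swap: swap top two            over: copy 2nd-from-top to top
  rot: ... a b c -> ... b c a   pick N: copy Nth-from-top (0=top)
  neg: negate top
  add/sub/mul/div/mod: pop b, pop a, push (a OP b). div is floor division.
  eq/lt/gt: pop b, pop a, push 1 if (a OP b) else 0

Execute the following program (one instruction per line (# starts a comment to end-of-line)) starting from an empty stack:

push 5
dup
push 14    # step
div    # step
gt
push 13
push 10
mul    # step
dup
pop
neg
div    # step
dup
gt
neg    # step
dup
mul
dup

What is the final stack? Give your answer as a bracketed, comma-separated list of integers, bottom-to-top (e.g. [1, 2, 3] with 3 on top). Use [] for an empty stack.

Answer: [0, 0]

Derivation:
After 'push 5': [5]
After 'dup': [5, 5]
After 'push 14': [5, 5, 14]
After 'div': [5, 0]
After 'gt': [1]
After 'push 13': [1, 13]
After 'push 10': [1, 13, 10]
After 'mul': [1, 130]
After 'dup': [1, 130, 130]
After 'pop': [1, 130]
After 'neg': [1, -130]
After 'div': [-1]
After 'dup': [-1, -1]
After 'gt': [0]
After 'neg': [0]
After 'dup': [0, 0]
After 'mul': [0]
After 'dup': [0, 0]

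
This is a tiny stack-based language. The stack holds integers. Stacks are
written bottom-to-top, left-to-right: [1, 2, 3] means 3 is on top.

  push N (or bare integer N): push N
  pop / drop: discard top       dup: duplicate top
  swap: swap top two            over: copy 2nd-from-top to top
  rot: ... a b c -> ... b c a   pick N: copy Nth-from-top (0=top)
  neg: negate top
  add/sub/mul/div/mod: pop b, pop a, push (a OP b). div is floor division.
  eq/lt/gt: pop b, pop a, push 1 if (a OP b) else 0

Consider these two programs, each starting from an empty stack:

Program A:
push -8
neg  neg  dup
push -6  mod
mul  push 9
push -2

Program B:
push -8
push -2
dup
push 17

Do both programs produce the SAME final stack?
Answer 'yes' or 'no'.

Program A trace:
  After 'push -8': [-8]
  After 'neg': [8]
  After 'neg': [-8]
  After 'dup': [-8, -8]
  After 'push -6': [-8, -8, -6]
  After 'mod': [-8, -2]
  After 'mul': [16]
  After 'push 9': [16, 9]
  After 'push -2': [16, 9, -2]
Program A final stack: [16, 9, -2]

Program B trace:
  After 'push -8': [-8]
  After 'push -2': [-8, -2]
  After 'dup': [-8, -2, -2]
  After 'push 17': [-8, -2, -2, 17]
Program B final stack: [-8, -2, -2, 17]
Same: no

Answer: no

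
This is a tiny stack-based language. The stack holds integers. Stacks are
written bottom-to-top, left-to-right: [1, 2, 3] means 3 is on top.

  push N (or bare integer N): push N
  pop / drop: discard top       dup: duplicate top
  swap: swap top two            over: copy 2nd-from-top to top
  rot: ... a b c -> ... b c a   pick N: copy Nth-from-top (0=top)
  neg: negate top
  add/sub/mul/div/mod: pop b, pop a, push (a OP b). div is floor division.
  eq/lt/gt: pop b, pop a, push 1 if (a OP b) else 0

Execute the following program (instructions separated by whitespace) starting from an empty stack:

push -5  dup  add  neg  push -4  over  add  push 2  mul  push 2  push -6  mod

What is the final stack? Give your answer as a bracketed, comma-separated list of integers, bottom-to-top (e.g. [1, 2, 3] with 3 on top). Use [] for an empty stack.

Answer: [10, 12, -4]

Derivation:
After 'push -5': [-5]
After 'dup': [-5, -5]
After 'add': [-10]
After 'neg': [10]
After 'push -4': [10, -4]
After 'over': [10, -4, 10]
After 'add': [10, 6]
After 'push 2': [10, 6, 2]
After 'mul': [10, 12]
After 'push 2': [10, 12, 2]
After 'push -6': [10, 12, 2, -6]
After 'mod': [10, 12, -4]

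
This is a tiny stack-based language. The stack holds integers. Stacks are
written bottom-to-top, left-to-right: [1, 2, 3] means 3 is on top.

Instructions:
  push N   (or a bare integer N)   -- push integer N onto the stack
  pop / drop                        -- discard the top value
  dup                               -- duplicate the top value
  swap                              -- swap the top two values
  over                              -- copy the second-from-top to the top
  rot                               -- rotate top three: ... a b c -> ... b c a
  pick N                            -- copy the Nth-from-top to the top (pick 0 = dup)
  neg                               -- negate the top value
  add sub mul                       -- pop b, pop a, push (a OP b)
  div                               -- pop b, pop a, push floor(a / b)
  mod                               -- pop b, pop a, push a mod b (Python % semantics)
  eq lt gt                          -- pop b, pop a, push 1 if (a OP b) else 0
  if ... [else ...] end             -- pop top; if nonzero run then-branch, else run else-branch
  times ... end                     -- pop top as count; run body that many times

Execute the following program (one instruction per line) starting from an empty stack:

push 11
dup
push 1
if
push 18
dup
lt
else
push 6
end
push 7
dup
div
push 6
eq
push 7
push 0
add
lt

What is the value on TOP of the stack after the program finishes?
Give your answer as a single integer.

Answer: 1

Derivation:
After 'push 11': [11]
After 'dup': [11, 11]
After 'push 1': [11, 11, 1]
After 'if': [11, 11]
After 'push 18': [11, 11, 18]
After 'dup': [11, 11, 18, 18]
After 'lt': [11, 11, 0]
After 'push 7': [11, 11, 0, 7]
After 'dup': [11, 11, 0, 7, 7]
After 'div': [11, 11, 0, 1]
After 'push 6': [11, 11, 0, 1, 6]
After 'eq': [11, 11, 0, 0]
After 'push 7': [11, 11, 0, 0, 7]
After 'push 0': [11, 11, 0, 0, 7, 0]
After 'add': [11, 11, 0, 0, 7]
After 'lt': [11, 11, 0, 1]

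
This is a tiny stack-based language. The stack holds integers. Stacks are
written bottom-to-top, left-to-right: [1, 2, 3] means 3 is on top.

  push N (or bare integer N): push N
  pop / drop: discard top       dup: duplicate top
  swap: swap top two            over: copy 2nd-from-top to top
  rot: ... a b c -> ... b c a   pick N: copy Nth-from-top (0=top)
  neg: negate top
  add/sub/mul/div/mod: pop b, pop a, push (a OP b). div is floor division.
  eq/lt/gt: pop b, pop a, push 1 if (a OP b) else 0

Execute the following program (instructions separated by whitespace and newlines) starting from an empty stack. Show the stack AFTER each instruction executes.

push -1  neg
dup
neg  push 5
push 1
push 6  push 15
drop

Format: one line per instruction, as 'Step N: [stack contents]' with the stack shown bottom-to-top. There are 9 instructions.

Step 1: [-1]
Step 2: [1]
Step 3: [1, 1]
Step 4: [1, -1]
Step 5: [1, -1, 5]
Step 6: [1, -1, 5, 1]
Step 7: [1, -1, 5, 1, 6]
Step 8: [1, -1, 5, 1, 6, 15]
Step 9: [1, -1, 5, 1, 6]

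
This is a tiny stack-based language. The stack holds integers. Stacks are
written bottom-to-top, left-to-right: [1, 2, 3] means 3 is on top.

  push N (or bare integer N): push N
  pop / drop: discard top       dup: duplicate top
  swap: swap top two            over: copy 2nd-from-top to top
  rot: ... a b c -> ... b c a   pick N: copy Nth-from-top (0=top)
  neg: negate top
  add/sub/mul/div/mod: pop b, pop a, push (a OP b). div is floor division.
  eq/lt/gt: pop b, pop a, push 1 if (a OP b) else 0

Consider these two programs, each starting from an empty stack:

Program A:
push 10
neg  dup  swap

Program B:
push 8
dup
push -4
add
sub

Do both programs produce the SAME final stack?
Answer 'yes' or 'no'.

Program A trace:
  After 'push 10': [10]
  After 'neg': [-10]
  After 'dup': [-10, -10]
  After 'swap': [-10, -10]
Program A final stack: [-10, -10]

Program B trace:
  After 'push 8': [8]
  After 'dup': [8, 8]
  After 'push -4': [8, 8, -4]
  After 'add': [8, 4]
  After 'sub': [4]
Program B final stack: [4]
Same: no

Answer: no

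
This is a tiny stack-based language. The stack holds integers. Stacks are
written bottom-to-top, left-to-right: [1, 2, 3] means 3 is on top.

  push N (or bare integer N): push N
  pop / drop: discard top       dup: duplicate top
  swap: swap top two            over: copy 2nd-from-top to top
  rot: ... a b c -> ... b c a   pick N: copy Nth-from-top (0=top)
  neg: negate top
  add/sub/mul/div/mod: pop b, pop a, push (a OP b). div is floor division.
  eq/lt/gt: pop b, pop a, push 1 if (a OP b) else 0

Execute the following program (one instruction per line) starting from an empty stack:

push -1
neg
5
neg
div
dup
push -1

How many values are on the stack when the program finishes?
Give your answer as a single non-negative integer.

Answer: 3

Derivation:
After 'push -1': stack = [-1] (depth 1)
After 'neg': stack = [1] (depth 1)
After 'push 5': stack = [1, 5] (depth 2)
After 'neg': stack = [1, -5] (depth 2)
After 'div': stack = [-1] (depth 1)
After 'dup': stack = [-1, -1] (depth 2)
After 'push -1': stack = [-1, -1, -1] (depth 3)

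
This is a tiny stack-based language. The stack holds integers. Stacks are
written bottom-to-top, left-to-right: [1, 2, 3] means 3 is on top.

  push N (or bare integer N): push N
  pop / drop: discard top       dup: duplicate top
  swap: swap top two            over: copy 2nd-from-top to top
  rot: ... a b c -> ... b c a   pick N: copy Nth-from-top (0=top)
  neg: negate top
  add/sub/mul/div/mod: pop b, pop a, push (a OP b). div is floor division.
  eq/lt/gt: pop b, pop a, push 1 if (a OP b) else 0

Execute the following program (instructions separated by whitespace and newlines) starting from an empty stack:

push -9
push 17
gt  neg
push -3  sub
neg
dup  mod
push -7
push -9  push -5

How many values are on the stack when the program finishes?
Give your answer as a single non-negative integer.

After 'push -9': stack = [-9] (depth 1)
After 'push 17': stack = [-9, 17] (depth 2)
After 'gt': stack = [0] (depth 1)
After 'neg': stack = [0] (depth 1)
After 'push -3': stack = [0, -3] (depth 2)
After 'sub': stack = [3] (depth 1)
After 'neg': stack = [-3] (depth 1)
After 'dup': stack = [-3, -3] (depth 2)
After 'mod': stack = [0] (depth 1)
After 'push -7': stack = [0, -7] (depth 2)
After 'push -9': stack = [0, -7, -9] (depth 3)
After 'push -5': stack = [0, -7, -9, -5] (depth 4)

Answer: 4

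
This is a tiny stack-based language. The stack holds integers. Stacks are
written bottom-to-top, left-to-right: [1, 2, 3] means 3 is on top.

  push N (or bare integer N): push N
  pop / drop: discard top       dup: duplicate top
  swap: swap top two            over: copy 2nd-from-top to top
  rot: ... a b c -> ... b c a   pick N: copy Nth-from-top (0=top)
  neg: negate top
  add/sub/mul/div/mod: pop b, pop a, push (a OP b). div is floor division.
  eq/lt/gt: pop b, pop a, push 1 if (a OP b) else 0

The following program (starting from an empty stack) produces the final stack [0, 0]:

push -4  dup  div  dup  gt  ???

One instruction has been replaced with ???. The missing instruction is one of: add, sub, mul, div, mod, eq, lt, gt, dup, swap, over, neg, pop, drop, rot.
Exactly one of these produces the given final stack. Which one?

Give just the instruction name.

Answer: dup

Derivation:
Stack before ???: [0]
Stack after ???:  [0, 0]
The instruction that transforms [0] -> [0, 0] is: dup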